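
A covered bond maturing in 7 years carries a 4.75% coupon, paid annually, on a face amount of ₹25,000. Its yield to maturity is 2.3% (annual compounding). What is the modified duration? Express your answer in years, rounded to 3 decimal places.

6.049 years

Periodic yield y = 0.023. First find Macaulay duration:
  t   CF        PV=CF/(1+0.023)^t    t·PV
  1     1,187.50     1,160.8016     1,160.8016
  2     1,187.50     1,134.7034     2,269.4068
  3     1,187.50     1,109.1920     3,327.5759
  4     1,187.50     1,084.2541     4,337.0165
  5     1,187.50     1,059.8770     5,299.3848
  6     1,187.50     1,036.0479     6,216.2871
  7    26,187.50    22,333.9019   156,337.3133
  Σ                 28,918.7778   178,947.7860
P = 28,918.7778; Macaulay duration = 178,947.7860 / 28,918.7778 = 6.18794 years.
Modified duration = D_Mac / (1 + y) = 6.18794 / 1.023 = 6.04882 years.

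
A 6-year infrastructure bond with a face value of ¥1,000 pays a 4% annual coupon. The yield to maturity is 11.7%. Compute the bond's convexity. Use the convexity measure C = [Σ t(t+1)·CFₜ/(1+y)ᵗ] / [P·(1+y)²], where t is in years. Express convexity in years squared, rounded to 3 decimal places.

28.612

With y = 0.117:
  t   CF        PV=CF/(1+0.117)^t    t·PV        t(t+1)·PV
  1        40.00        35.8102        35.8102          71.6204
  2        40.00        32.0593        64.1185         192.3556
  3        40.00        28.7012        86.1037         344.4147
  4        40.00        25.6949       102.7797         513.8984
  5        40.00        23.0035       115.0176         690.1053
  6     1,040.00       535.4443     3,212.6658      22,488.6606
  Σ                    680.7134     3,616.4955      24,301.0552
P = 680.7134.
Convexity = Σ t(t+1)·PV / [P·(1+y)²] = 24,301.0552 / (680.7134 × 1.247689) = 28.61241.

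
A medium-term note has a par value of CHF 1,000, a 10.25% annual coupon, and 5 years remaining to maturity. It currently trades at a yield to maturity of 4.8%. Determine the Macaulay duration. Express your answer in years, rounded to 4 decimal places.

Periodic yield y = 0.048. Discount each cash flow and weight by its year:
  t   CF        PV=CF/(1+0.048)^t    t·PV
  1       102.50        97.8053        97.8053
  2       102.50        93.3257       186.6514
  3       102.50        89.0512       267.1537
  4       102.50        84.9726       339.8903
  5     1,102.50       872.1118     4,360.5592
  Σ                  1,237.2667     5,252.0600
Price P = Σ PV = 1,237.2667.
Macaulay duration = Σ(t·PV) / P = 5,252.0600 / 1,237.2667 = 4.24489 years.

4.2449 years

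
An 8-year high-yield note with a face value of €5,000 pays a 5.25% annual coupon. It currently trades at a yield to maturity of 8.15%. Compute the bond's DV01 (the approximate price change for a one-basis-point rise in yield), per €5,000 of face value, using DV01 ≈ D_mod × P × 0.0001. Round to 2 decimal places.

Periodic yield y = 0.0815.
  t   CF        PV=CF/(1+0.0815)^t    t·PV
  1       262.50       242.7184       242.7184
  2       262.50       224.4276       448.8552
  3       262.50       207.5151       622.5453
  4       262.50       191.8771       767.5085
  5       262.50       177.4176       887.0880
  6       262.50       164.0477       984.2862
  7       262.50       151.6854     1,061.7975
  8     5,262.50     2,811.7708    22,494.1665
  Σ                  4,171.4598    27,508.9657
P = 4,171.4598; D_Mac = 6.59457 yrs; D_mod = 6.09761 yrs.
DV01 ≈ 6.09761 × 4,171.4598 × 0.0001 = 2.543594.

€2.54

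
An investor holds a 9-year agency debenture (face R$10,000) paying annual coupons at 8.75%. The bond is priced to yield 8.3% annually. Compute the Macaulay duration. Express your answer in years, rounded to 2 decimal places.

Periodic yield y = 0.083. Discount each cash flow and weight by its year:
  t   CF        PV=CF/(1+0.083)^t    t·PV
  1       875.00       807.9409       807.9409
  2       875.00       746.0211     1,492.0423
  3       875.00       688.8469     2,066.5406
  4       875.00       636.0543     2,544.2174
  5       875.00       587.3078     2,936.5390
  6       875.00       542.2971     3,253.7828
  7       875.00       500.7360     3,505.1523
  8       875.00       462.3602     3,698.8812
  9    10,875.00     5,306.0722    47,754.6499
  Σ                 10,277.6366    68,059.7465
Price P = Σ PV = 10,277.6366.
Macaulay duration = Σ(t·PV) / P = 68,059.7465 / 10,277.6366 = 6.62212 years.

6.62 years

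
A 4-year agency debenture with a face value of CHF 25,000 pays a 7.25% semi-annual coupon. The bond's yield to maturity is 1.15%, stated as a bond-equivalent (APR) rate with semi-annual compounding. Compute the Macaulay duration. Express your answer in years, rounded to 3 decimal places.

Periodic yield y = 0.00575. Discount each cash flow and weight by its period:
  t   CF        PV=CF/(1+0.00575)^t    t·PV
  1       906.25       901.0689       901.0689
  2       906.25       895.9173     1,791.8347
  3       906.25       890.7953     2,672.3858
  4       906.25       885.7025     3,542.8099
  5       906.25       880.6388     4,403.1940
  6       906.25       875.6041     5,253.6244
  7       906.25       870.5981     6,094.1869
  8    25,906.25    24,744.8156   197,958.5250
  Σ                 30,945.1405   222,617.6295
Price P = Σ PV = 30,945.1405.
Macaulay duration = Σ(t·PV) / P = 222,617.6295 / 30,945.1405 = 7.19394 half-year periods.
In years: 7.19394 / 2 = 3.59697 years.

3.597 years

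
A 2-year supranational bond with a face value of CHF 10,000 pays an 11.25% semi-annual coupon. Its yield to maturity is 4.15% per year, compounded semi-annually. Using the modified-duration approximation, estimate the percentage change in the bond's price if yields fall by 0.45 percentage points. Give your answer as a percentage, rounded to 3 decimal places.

Periodic yield y = 0.02075. Modified duration first:
  t   CF        PV=CF/(1+0.02075)^t    t·PV
  1       562.50       551.0654       551.0654
  2       562.50       539.8632     1,079.7265
  3       562.50       528.8888     1,586.6664
  4    10,562.50     9,729.4696    38,917.8786
  Σ                 11,349.2871    42,135.3368
P = 11,349.2871; D_Mac = 3.71260 half-year periods = 1.85630 yrs; D_mod = 1.85630/(1+0.02075) = 1.81856 yrs.
ΔP/P ≈ -D_mod · Δy = -1.81856 × (-0.0045) = +0.008184 = +0.8184%.

+0.818%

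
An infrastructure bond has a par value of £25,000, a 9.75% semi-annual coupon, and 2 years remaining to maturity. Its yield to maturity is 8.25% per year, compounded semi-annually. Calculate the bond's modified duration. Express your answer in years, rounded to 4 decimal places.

1.7929 years

Periodic yield y = 0.04125. First find Macaulay duration:
  t   CF        PV=CF/(1+0.04125)^t    t·PV
  1     1,218.75     1,170.4682     1,170.4682
  2     1,218.75     1,124.0991     2,248.1982
  3     1,218.75     1,079.5670     3,238.7009
  4    26,218.75    22,304.4709    89,217.8835
  Σ                 25,678.6051    95,875.2507
P = 25,678.6051; Macaulay duration = 95,875.2507 / 25,678.6051 = 3.73366 half-year periods = 1.86683 years.
Modified duration = D_Mac / (1 + y) = 1.86683 / 1.04125 = 1.79288 years.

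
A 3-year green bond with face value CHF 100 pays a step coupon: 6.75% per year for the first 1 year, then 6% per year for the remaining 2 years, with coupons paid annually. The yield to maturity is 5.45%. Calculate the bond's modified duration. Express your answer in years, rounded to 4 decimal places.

Periodic yield y = 0.0545. First find Macaulay duration:
  t   CF        PV=CF/(1+0.0545)^t    t·PV
  1         6.75         6.4011         6.4011
  2         6.00         5.3958        10.7917
  3       106.00        90.3995       271.1986
  Σ                    102.1965       288.3913
P = 102.1965; Macaulay duration = 288.3913 / 102.1965 = 2.82193 years.
Modified duration = D_Mac / (1 + y) = 2.82193 / 1.0545 = 2.67608 years.

2.6761 years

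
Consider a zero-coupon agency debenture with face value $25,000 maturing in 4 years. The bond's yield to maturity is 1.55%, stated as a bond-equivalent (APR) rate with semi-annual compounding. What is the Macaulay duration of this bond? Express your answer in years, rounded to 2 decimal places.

A zero-coupon bond has a single cash flow at maturity, so its Macaulay duration equals its maturity: 4 years.
(Equivalently: 8 semi-annual periods ÷ 2 = 4 years.)

4.00 years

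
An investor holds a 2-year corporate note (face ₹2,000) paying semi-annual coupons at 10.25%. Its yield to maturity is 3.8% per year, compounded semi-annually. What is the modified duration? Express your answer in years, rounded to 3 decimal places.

Periodic yield y = 0.019. First find Macaulay duration:
  t   CF        PV=CF/(1+0.019)^t    t·PV
  1       102.50       100.5888       100.5888
  2       102.50        98.7133       197.4265
  3       102.50        96.8727       290.6180
  4     2,102.50     1,950.0209     7,800.0836
  Σ                  2,246.1957     8,388.7170
P = 2,246.1957; Macaulay duration = 8,388.7170 / 2,246.1957 = 3.73463 half-year periods = 1.86732 years.
Modified duration = D_Mac / (1 + y) = 1.86732 / 1.019 = 1.83250 years.

1.832 years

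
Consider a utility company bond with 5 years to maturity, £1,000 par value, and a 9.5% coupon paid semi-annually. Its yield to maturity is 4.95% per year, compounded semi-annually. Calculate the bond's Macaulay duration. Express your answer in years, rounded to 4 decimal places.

4.1841 years

Periodic yield y = 0.02475. Discount each cash flow and weight by its period:
  t   CF        PV=CF/(1+0.02475)^t    t·PV
  1        47.50        46.3528        46.3528
  2        47.50        45.2332        90.4665
  3        47.50        44.1408       132.4223
  4        47.50        43.0747       172.2987
  5        47.50        42.0343       210.1716
  6        47.50        41.0191       246.1146
  7        47.50        40.0284       280.1987
  8        47.50        39.0616       312.4929
  9        47.50        38.1182       343.0637
  10    1,047.50       820.3039     8,203.0387
  Σ                  1,199.3669    10,036.6204
Price P = Σ PV = 1,199.3669.
Macaulay duration = Σ(t·PV) / P = 10,036.6204 / 1,199.3669 = 8.36827 half-year periods.
In years: 8.36827 / 2 = 4.18413 years.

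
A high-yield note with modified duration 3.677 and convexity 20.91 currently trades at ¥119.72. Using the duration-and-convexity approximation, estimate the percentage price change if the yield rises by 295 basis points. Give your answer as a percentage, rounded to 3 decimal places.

-9.937%

Duration effect: -D_mod·Δy = -3.677 × (+0.0295) = -0.1084715
Convexity effect: ½·C·(Δy)² = 0.5 × 20.91 × (0.0295)² = +0.00909846375
ΔP/P ≈ -0.1084715 + 0.00909846375 = -0.09937303625
= -9.937303625%.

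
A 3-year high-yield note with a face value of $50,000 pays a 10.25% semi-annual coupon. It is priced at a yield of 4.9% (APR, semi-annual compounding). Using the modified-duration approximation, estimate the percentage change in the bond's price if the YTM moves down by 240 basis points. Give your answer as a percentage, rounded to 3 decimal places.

Periodic yield y = 0.0245. Modified duration first:
  t   CF        PV=CF/(1+0.0245)^t    t·PV
  1     2,562.50     2,501.2201     2,501.2201
  2     2,562.50     2,441.4057     4,882.8113
  3     2,562.50     2,383.0216     7,149.0649
  4     2,562.50     2,326.0338     9,304.1352
  5     2,562.50     2,270.4088    11,352.0440
  6    52,562.50    45,457.3628   272,744.1769
  Σ                 57,379.4528   307,933.4524
P = 57,379.4528; D_Mac = 5.36662 half-year periods = 2.68331 yrs; D_mod = 2.68331/(1+0.0245) = 2.61914 yrs.
ΔP/P ≈ -D_mod · Δy = -2.61914 × (-0.024) = +0.062859 = +6.2859%.

+6.286%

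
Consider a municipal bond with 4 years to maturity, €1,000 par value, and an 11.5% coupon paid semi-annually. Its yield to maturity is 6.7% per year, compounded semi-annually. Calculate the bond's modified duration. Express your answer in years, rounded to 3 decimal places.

Periodic yield y = 0.0335. First find Macaulay duration:
  t   CF        PV=CF/(1+0.0335)^t    t·PV
  1        57.50        55.6362        55.6362
  2        57.50        53.8328       107.6656
  3        57.50        52.0878       156.2635
  4        57.50        50.3995       201.5979
  5        57.50        48.7658       243.8290
  6        57.50        47.1851       283.1107
  7        57.50        45.6556       319.5895
  8     1,057.50       812.4498     6,499.5983
  Σ                  1,166.0126     7,867.2907
P = 1,166.0126; Macaulay duration = 7,867.2907 / 1,166.0126 = 6.74717 half-year periods = 3.37359 years.
Modified duration = D_Mac / (1 + y) = 3.37359 / 1.0335 = 3.26424 years.

3.264 years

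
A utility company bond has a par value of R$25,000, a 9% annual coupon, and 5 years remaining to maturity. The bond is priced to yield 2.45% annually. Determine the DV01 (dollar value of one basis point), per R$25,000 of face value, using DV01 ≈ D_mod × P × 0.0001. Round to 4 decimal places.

R$13.8262

Periodic yield y = 0.0245.
  t   CF        PV=CF/(1+0.0245)^t    t·PV
  1     2,250.00     2,196.1933     2,196.1933
  2     2,250.00     2,143.6733     4,287.3465
  3     2,250.00     2,092.4092     6,277.2277
  4     2,250.00     2,042.3712     8,169.4846
  5    27,250.00    24,143.8594   120,719.2969
  Σ                 32,618.5063   141,649.5490
P = 32,618.5063; D_Mac = 4.34261 yrs; D_mod = 4.23876 yrs.
DV01 ≈ 4.23876 × 32,618.5063 × 0.0001 = 13.826213.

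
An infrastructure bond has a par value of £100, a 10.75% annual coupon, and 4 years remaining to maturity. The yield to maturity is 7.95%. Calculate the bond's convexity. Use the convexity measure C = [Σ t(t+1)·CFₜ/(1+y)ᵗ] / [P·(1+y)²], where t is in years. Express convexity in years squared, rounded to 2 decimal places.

14.20

With y = 0.0795:
  t   CF        PV=CF/(1+0.0795)^t    t·PV        t(t+1)·PV
  1        10.75         9.9583         9.9583          19.9166
  2        10.75         9.2249        18.4499          55.3496
  3        10.75         8.5456        25.6367         102.5467
  4       110.75        81.5555       326.2219       1,631.1096
  Σ                    109.2843       380.2668       1,808.9225
P = 109.2843.
Convexity = Σ t(t+1)·PV / [P·(1+y)²] = 1,808.9225 / (109.2843 × 1.165320) = 14.20421.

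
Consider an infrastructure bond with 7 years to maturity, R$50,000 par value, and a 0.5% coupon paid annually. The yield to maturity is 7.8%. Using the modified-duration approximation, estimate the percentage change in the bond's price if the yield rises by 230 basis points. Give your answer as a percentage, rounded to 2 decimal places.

-14.64%

Periodic yield y = 0.078. Modified duration first:
  t   CF        PV=CF/(1+0.078)^t    t·PV
  1       250.00       231.9109       231.9109
  2       250.00       215.1307       430.2615
  3       250.00       199.5647       598.6941
  4       250.00       185.1250       740.4998
  5       250.00       171.7300       858.6501
  6       250.00       159.3043       955.8257
  7    50,250.00    29,703.3026   207,923.1185
  Σ                 30,866.0683   211,738.9606
P = 30,866.0683; D_Mac = 6.85993 yrs; D_mod = 6.85993/(1+0.078) = 6.36357 yrs.
ΔP/P ≈ -D_mod · Δy = -6.36357 × (+0.023) = -0.146362 = -14.6362%.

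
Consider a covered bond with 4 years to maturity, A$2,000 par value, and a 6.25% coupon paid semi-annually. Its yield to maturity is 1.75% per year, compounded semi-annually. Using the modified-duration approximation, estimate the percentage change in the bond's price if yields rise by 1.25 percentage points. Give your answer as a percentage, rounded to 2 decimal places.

-4.51%

Periodic yield y = 0.00875. Modified duration first:
  t   CF        PV=CF/(1+0.00875)^t    t·PV
  1        62.50        61.9579        61.9579
  2        62.50        61.4204       122.8409
  3        62.50        60.8877       182.6630
  4        62.50        60.3595       241.4381
  5        62.50        59.8360       299.1798
  6        62.50        59.3169       355.9016
  7        62.50        58.8024       411.6169
  8     2,062.50     1,923.6479    15,389.1829
  Σ                  2,346.2287    17,064.7812
P = 2,346.2287; D_Mac = 7.27328 half-year periods = 3.63664 yrs; D_mod = 3.63664/(1+0.00875) = 3.60510 yrs.
ΔP/P ≈ -D_mod · Δy = -3.60510 × (+0.0125) = -0.045064 = -4.5064%.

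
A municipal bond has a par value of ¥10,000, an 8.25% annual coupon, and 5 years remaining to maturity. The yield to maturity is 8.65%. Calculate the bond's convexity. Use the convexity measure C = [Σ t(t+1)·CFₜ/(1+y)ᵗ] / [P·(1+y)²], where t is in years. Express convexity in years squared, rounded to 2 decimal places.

With y = 0.0865:
  t   CF        PV=CF/(1+0.0865)^t    t·PV        t(t+1)·PV
  1       825.00       759.3189       759.3189       1,518.6378
  2       825.00       698.8669     1,397.7338       4,193.2015
  3       825.00       643.2277     1,929.6832       7,718.7327
  4       825.00       592.0182     2,368.0726      11,840.3631
  5    10,825.00     7,149.5590    35,747.7948     214,486.7687
  Σ                  9,842.9907    42,202.6033     239,757.7039
P = 9,842.9907.
Convexity = Σ t(t+1)·PV / [P·(1+y)²] = 239,757.7039 / (9,842.9907 × 1.180482) = 20.63412.

20.63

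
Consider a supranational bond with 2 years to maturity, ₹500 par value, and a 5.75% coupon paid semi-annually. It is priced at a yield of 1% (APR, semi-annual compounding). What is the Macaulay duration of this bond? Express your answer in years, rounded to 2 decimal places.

Periodic yield y = 0.005. Discount each cash flow and weight by its period:
  t   CF        PV=CF/(1+0.005)^t    t·PV
  1       14.375        14.3035        14.3035
  2       14.375        14.2323        28.4646
  3       14.375        14.1615        42.4845
  4      514.375       504.2148     2,016.8593
  Σ                    546.9121     2,102.1119
Price P = Σ PV = 546.9121.
Macaulay duration = Σ(t·PV) / P = 2,102.1119 / 546.9121 = 3.84360 half-year periods.
In years: 3.84360 / 2 = 1.92180 years.

1.92 years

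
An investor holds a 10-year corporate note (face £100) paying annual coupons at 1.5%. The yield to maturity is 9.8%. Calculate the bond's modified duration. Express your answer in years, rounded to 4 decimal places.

8.1903 years

Periodic yield y = 0.098. First find Macaulay duration:
  t   CF        PV=CF/(1+0.098)^t    t·PV
  1         1.50         1.3661         1.3661
  2         1.50         1.2442         2.4884
  3         1.50         1.1331         3.3994
  4         1.50         1.0320         4.1280
  5         1.50         0.9399         4.6995
  6         1.50         0.8560         5.1360
  7         1.50         0.7796         5.4572
  8         1.50         0.7100         5.6802
  9         1.50         0.6467         5.8199
  10      101.50        39.8513       398.5131
  Σ                     48.5590       436.6879
P = 48.5590; Macaulay duration = 436.6879 / 48.5590 = 8.99294 years.
Modified duration = D_Mac / (1 + y) = 8.99294 / 1.098 = 8.19029 years.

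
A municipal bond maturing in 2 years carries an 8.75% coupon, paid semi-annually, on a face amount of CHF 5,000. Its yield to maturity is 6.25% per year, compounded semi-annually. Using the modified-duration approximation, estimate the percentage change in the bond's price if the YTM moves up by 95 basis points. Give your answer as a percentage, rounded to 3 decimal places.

-1.733%

Periodic yield y = 0.03125. Modified duration first:
  t   CF        PV=CF/(1+0.03125)^t    t·PV
  1       218.75       212.1212       212.1212
  2       218.75       205.6933       411.3866
  3       218.75       199.4602       598.3805
  4     5,218.75     4,614.3512    18,457.4048
  Σ                  5,231.6259    19,679.2931
P = 5,231.6259; D_Mac = 3.76160 half-year periods = 1.88080 yrs; D_mod = 1.88080/(1+0.03125) = 1.82381 yrs.
ΔP/P ≈ -D_mod · Δy = -1.82381 × (+0.0095) = -0.017326 = -1.7326%.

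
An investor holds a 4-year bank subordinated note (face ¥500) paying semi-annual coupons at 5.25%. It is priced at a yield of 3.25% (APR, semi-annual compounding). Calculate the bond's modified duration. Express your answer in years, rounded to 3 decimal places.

3.615 years

Periodic yield y = 0.01625. First find Macaulay duration:
  t   CF        PV=CF/(1+0.01625)^t    t·PV
  1       13.125        12.9151        12.9151
  2       13.125        12.7086        25.4172
  3       13.125        12.5054        37.5162
  4       13.125        12.3054        49.2218
  5       13.125        12.1087        60.5434
  6       13.125        11.9151        71.4903
  7       13.125        11.7245        82.0717
  8      513.125       451.0438     3,608.3503
  Σ                    537.2266     3,947.5260
P = 537.2266; Macaulay duration = 3,947.5260 / 537.2266 = 7.34797 half-year periods = 3.67399 years.
Modified duration = D_Mac / (1 + y) = 3.67399 / 1.01625 = 3.61524 years.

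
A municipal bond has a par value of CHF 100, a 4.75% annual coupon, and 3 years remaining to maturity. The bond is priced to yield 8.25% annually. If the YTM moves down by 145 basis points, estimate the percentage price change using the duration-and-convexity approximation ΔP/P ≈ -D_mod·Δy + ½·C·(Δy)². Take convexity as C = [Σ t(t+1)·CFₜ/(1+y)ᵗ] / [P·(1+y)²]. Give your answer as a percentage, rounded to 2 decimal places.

+3.93%

With y = 0.0825:
  t   CF        PV=CF/(1+0.0825)^t    t·PV        t(t+1)·PV
  1         4.75         4.3880         4.3880           8.7760
  2         4.75         4.0536         8.1071          24.3214
  3       104.75        82.5791       247.7374         990.9496
  Σ                     91.0207       260.2325       1,024.0470
P = 91.0207; D_Mac = 2.85905 yrs; D_mod = 2.64115 yrs; C = 9.60117.
Duration effect: -2.64115 × (-0.0145) = +0.038297
Convexity effect: 0.5 × 9.60117 × (-0.0145)² = +0.0010093
ΔP/P ≈ +0.038297 + 0.0010093 = +0.039306 = +3.9306%.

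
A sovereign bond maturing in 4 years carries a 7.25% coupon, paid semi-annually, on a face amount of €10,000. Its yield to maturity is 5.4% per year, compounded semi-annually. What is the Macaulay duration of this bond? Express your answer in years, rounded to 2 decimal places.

3.56 years

Periodic yield y = 0.027. Discount each cash flow and weight by its period:
  t   CF        PV=CF/(1+0.027)^t    t·PV
  1       362.50       352.9698       352.9698
  2       362.50       343.6902       687.3804
  3       362.50       334.6545     1,003.9635
  4       362.50       325.8564     1,303.4255
  5       362.50       317.2896     1,586.4478
  6       362.50       308.9480     1,853.6878
  7       362.50       300.8257     2,105.7798
  8    10,362.50     8,373.3837    66,987.0699
  Σ                 10,657.6178    75,880.7246
Price P = Σ PV = 10,657.6178.
Macaulay duration = Σ(t·PV) / P = 75,880.7246 / 10,657.6178 = 7.11986 half-year periods.
In years: 7.11986 / 2 = 3.55993 years.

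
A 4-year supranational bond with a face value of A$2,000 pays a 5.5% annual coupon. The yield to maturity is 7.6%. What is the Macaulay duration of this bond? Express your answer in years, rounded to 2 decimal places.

Periodic yield y = 0.076. Discount each cash flow and weight by its year:
  t   CF        PV=CF/(1+0.076)^t    t·PV
  1       110.00       102.2305       102.2305
  2       110.00        95.0097       190.0195
  3       110.00        88.2990       264.8971
  4     2,110.00     1,574.1038     6,296.4152
  Σ                  1,859.6431     6,853.5623
Price P = Σ PV = 1,859.6431.
Macaulay duration = Σ(t·PV) / P = 6,853.5623 / 1,859.6431 = 3.68542 years.

3.69 years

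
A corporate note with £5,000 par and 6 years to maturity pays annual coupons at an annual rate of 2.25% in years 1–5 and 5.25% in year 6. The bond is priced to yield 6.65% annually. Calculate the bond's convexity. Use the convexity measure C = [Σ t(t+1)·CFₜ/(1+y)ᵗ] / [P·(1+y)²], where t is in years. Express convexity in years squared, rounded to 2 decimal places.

With y = 0.0665:
  t   CF        PV=CF/(1+0.0665)^t    t·PV        t(t+1)·PV
  1       112.50       105.4852       105.4852         210.9705
  2       112.50        98.9079       197.8157         593.4472
  3       112.50        92.7406       278.2218       1,112.8873
  4       112.50        86.9579       347.8316       1,739.1582
  5       112.50        81.5358       407.6789       2,446.0734
  6     5,262.50     3,576.2424    21,457.4545     150,202.1816
  Σ                  4,041.8698    22,794.4878     156,304.7180
P = 4,041.8698.
Convexity = Σ t(t+1)·PV / [P·(1+y)²] = 156,304.7180 / (4,041.8698 × 1.137422) = 33.99915.

34.00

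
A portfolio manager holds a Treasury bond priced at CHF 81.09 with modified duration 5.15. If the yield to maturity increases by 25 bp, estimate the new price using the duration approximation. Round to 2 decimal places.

CHF 80.05

Duration approximation: ΔP/P ≈ -D_mod · Δy = -5.15 × (+0.0025) = -0.012875.
New price ≈ 81.09 × (1 - 0.012875) = 80.04596625.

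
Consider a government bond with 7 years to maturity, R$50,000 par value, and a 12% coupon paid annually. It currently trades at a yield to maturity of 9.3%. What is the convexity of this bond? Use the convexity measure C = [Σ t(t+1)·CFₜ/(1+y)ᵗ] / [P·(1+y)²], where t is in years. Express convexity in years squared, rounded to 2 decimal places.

31.38

With y = 0.093:
  t   CF        PV=CF/(1+0.093)^t    t·PV        t(t+1)·PV
  1     6,000.00     5,489.4785     5,489.4785      10,978.9570
  2     6,000.00     5,022.3957    10,044.7914      30,134.3742
  3     6,000.00     4,595.0555    13,785.1666      55,140.6664
  4     6,000.00     4,204.0764    16,816.3057      84,081.5285
  5     6,000.00     3,846.3645    19,231.8226     115,390.9358
  6     6,000.00     3,519.0892    21,114.5354     147,801.7476
  7    56,000.00    30,050.1672   210,351.1707   1,682,809.3655
  Σ                 56,726.6272   296,833.2709   2,126,337.5750
P = 56,726.6272.
Convexity = Σ t(t+1)·PV / [P·(1+y)²] = 2,126,337.5750 / (56,726.6272 × 1.194649) = 31.37653.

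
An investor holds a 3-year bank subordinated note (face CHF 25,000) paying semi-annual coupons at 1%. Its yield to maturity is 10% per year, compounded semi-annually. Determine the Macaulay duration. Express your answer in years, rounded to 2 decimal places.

Periodic yield y = 0.05. Discount each cash flow and weight by its period:
  t   CF        PV=CF/(1+0.05)^t    t·PV
  1       125.00       119.0476       119.0476
  2       125.00       113.3787       226.7574
  3       125.00       107.9797       323.9391
  4       125.00       102.8378       411.3512
  5       125.00        97.9408       489.7039
  6    25,125.00    18,748.6618   112,491.9710
  Σ                 19,289.8464   114,062.7702
Price P = Σ PV = 19,289.8464.
Macaulay duration = Σ(t·PV) / P = 114,062.7702 / 19,289.8464 = 5.91310 half-year periods.
In years: 5.91310 / 2 = 2.95655 years.

2.96 years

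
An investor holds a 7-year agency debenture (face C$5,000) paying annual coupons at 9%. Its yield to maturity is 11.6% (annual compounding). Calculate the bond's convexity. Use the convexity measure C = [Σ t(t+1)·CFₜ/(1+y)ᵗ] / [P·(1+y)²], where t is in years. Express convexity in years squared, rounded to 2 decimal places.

With y = 0.116:
  t   CF        PV=CF/(1+0.116)^t    t·PV        t(t+1)·PV
  1       450.00       403.2258       403.2258         806.4516
  2       450.00       361.3134       722.6269       2,167.8807
  3       450.00       323.7576       971.2727       3,885.0908
  4       450.00       290.1053     1,160.4214       5,802.1070
  5       450.00       259.9510     1,299.7551       7,798.5309
  6       450.00       232.9310     1,397.5862       9,783.1032
  7     5,450.00     2,527.8258    17,694.7805     141,558.2441
  Σ                  4,399.1100    23,649.6686     171,801.4083
P = 4,399.1100.
Convexity = Σ t(t+1)·PV / [P·(1+y)²] = 171,801.4083 / (4,399.1100 × 1.245456) = 31.35693.

31.36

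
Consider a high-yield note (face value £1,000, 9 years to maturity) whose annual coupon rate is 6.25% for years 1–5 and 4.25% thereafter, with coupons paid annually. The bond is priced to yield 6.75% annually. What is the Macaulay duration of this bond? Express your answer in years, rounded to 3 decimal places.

Periodic yield y = 0.0675. Discount each cash flow and weight by its year:
  t   CF        PV=CF/(1+0.0675)^t    t·PV
  1        62.50        58.5480        58.5480
  2        62.50        54.8459       109.6918
  3        62.50        51.3779       154.1337
  4        62.50        48.1292       192.5167
  5        62.50        45.0859       225.4294
  6        42.50        28.7198       172.3189
  7        42.50        26.9038       188.3267
  8        42.50        25.2026       201.6210
  9     1,042.50       579.1154     5,212.0386
  Σ                    917.9285     6,514.6248
Price P = Σ PV = 917.9285.
Macaulay duration = Σ(t·PV) / P = 6,514.6248 / 917.9285 = 7.09709 years.

7.097 years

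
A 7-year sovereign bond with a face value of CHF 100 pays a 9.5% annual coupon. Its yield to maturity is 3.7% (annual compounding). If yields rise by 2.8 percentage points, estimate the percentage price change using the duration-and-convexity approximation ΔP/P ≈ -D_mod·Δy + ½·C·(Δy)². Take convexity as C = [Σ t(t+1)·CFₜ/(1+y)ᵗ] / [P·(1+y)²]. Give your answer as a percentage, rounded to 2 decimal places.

With y = 0.037:
  t   CF        PV=CF/(1+0.037)^t    t·PV        t(t+1)·PV
  1         9.50         9.1610         9.1610          18.3221
  2         9.50         8.8342        17.6684          53.0051
  3         9.50         8.5190        25.5569         102.2277
  4         9.50         8.2150        32.8601         164.3004
  5         9.50         7.9219        39.6095         237.6573
  6         9.50         7.6393        45.8355         320.8488
  7       109.50        84.9108       594.3755       4,755.0036
  Σ                    135.2012       765.0669       5,651.3649
P = 135.2012; D_Mac = 5.65873 yrs; D_mod = 5.45683 yrs; C = 38.87008.
Duration effect: -5.45683 × (+0.028) = -0.152791
Convexity effect: 0.5 × 38.87008 × (0.028)² = +0.0152371
ΔP/P ≈ -0.152791 + 0.0152371 = -0.137554 = -13.7554%.

-13.76%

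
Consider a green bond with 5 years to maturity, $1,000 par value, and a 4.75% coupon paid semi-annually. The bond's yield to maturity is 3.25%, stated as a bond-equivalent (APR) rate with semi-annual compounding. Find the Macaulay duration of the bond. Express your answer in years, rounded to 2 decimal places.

4.53 years

Periodic yield y = 0.01625. Discount each cash flow and weight by its period:
  t   CF        PV=CF/(1+0.01625)^t    t·PV
  1        23.75        23.3702        23.3702
  2        23.75        22.9965        45.9931
  3        23.75        22.6288        67.8865
  4        23.75        22.2670        89.0679
  5        23.75        21.9109       109.5547
  6        23.75        21.5606       129.3634
  7        23.75        21.2158       148.5107
  8        23.75        20.8766       167.0126
  9        23.75        20.5428       184.8848
  10    1,023.75       871.3414     8,713.4136
  Σ                  1,068.7106     9,679.0574
Price P = Σ PV = 1,068.7106.
Macaulay duration = Σ(t·PV) / P = 9,679.0574 / 1,068.7106 = 9.05676 half-year periods.
In years: 9.05676 / 2 = 4.52838 years.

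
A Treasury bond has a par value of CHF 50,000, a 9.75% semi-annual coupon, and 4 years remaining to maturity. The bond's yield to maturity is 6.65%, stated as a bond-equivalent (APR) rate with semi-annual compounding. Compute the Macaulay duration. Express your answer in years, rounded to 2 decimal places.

3.44 years

Periodic yield y = 0.03325. Discount each cash flow and weight by its period:
  t   CF        PV=CF/(1+0.03325)^t    t·PV
  1     2,437.50     2,359.0612     2,359.0612
  2     2,437.50     2,283.1466     4,566.2932
  3     2,437.50     2,209.6749     6,629.0247
  4     2,437.50     2,138.5675     8,554.2701
  5     2,437.50     2,069.7484    10,348.7420
  6     2,437.50     2,003.1439    12,018.8632
  7     2,437.50     1,938.6827    13,570.7786
  8    52,437.50    40,364.4154   322,915.3229
  Σ                 55,366.4405   380,962.3559
Price P = Σ PV = 55,366.4405.
Macaulay duration = Σ(t·PV) / P = 380,962.3559 / 55,366.4405 = 6.88074 half-year periods.
In years: 6.88074 / 2 = 3.44037 years.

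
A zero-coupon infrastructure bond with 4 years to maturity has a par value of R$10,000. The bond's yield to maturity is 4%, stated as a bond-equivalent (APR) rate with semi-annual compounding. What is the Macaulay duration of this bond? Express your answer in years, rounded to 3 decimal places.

A zero-coupon bond has a single cash flow at maturity, so its Macaulay duration equals its maturity: 4 years.
(Equivalently: 8 semi-annual periods ÷ 2 = 4 years.)

4.000 years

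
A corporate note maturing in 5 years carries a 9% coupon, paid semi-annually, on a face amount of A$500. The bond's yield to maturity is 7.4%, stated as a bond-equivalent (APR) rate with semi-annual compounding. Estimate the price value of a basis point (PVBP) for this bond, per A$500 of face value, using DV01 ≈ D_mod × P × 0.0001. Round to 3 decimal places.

Periodic yield y = 0.037.
  t   CF        PV=CF/(1+0.037)^t    t·PV
  1        22.50        21.6972        21.6972
  2        22.50        20.9231        41.8461
  3        22.50        20.1765        60.5296
  4        22.50        19.4566        77.8265
  5        22.50        18.7624        93.8121
  6        22.50        18.0930       108.5578
  7        22.50        17.4474       122.1319
  8        22.50        16.8249       134.5992
  9        22.50        16.2246       146.0213
  10      522.50       363.3279     3,633.2789
  Σ                    532.9336     4,440.3006
P = 532.9336; D_Mac = 8.33181 half-year periods = 4.16590 yrs; D_mod = 4.01727 yrs.
DV01 ≈ 4.01727 × 532.9336 × 0.0001 = 0.214094.

A$0.214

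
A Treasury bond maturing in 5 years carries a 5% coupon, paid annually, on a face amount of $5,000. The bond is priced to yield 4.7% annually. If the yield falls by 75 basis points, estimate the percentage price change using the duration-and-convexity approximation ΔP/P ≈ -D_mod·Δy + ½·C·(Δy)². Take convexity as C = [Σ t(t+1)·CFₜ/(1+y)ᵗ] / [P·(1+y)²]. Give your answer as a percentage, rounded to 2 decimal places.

With y = 0.047:
  t   CF        PV=CF/(1+0.047)^t    t·PV        t(t+1)·PV
  1       250.00       238.7775       238.7775         477.5549
  2       250.00       228.0587       456.1174       1,368.3522
  3       250.00       217.8211       653.4633       2,613.8533
  4       250.00       208.0431       832.1723       4,160.8617
  5     5,250.00     4,172.7839    20,863.9195     125,183.5173
  Σ                  5,065.4843    23,044.4501     133,804.1394
P = 5,065.4843; D_Mac = 4.54931 yrs; D_mod = 4.34509 yrs; C = 24.09657.
Duration effect: -4.34509 × (-0.0075) = +0.032588
Convexity effect: 0.5 × 24.09657 × (-0.0075)² = +0.0006777
ΔP/P ≈ +0.032588 + 0.0006777 = +0.033266 = +3.3266%.

+3.33%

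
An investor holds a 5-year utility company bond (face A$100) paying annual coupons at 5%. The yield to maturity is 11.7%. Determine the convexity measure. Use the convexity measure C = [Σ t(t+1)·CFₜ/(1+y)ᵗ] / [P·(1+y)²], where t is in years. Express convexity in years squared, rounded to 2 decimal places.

With y = 0.117:
  t   CF        PV=CF/(1+0.117)^t    t·PV        t(t+1)·PV
  1         5.00         4.4763         4.4763           8.9526
  2         5.00         4.0074         8.0148          24.0445
  3         5.00         3.5877        10.7630          43.0518
  4         5.00         3.2119        12.8475          64.2373
  5       105.00        60.3842       301.9211       1,811.5265
  Σ                     75.6674       338.0226       1,951.8126
P = 75.6674.
Convexity = Σ t(t+1)·PV / [P·(1+y)²] = 1,951.8126 / (75.6674 × 1.247689) = 20.67392.

20.67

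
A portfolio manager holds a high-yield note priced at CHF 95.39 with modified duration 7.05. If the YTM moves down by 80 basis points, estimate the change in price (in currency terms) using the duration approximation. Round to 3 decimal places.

+CHF 5.380

Duration approximation: ΔP/P ≈ -D_mod · Δy = -7.05 × (-0.008) = +0.056400.
ΔP ≈ 95.39 × (+0.056400) = +5.379996.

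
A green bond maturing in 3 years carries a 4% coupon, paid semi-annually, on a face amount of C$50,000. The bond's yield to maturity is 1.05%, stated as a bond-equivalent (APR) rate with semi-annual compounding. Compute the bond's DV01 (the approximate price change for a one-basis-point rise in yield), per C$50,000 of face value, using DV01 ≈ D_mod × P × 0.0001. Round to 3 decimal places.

C$15.481

Periodic yield y = 0.00525.
  t   CF        PV=CF/(1+0.00525)^t    t·PV
  1     1,000.00       994.7774       994.7774
  2     1,000.00       989.5821     1,979.1642
  3     1,000.00       984.4139     2,953.2418
  4     1,000.00       979.2728     3,917.0910
  5     1,000.00       974.1584     4,870.7921
  6    51,000.00    49,422.6110   296,535.6660
  Σ                 54,344.8156   311,250.7326
P = 54,344.8156; D_Mac = 5.72733 half-year periods = 2.86367 yrs; D_mod = 2.84871 yrs.
DV01 ≈ 2.84871 × 54,344.8156 × 0.0001 = 15.481260.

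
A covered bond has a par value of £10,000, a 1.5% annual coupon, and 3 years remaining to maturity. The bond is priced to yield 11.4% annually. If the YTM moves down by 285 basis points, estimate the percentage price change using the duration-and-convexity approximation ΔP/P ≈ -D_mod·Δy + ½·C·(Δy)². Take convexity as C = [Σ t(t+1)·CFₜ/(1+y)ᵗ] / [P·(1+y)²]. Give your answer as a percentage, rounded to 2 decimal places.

With y = 0.114:
  t   CF        PV=CF/(1+0.114)^t    t·PV        t(t+1)·PV
  1       150.00       134.6499       134.6499         269.2998
  2       150.00       120.8707       241.7413         725.2239
  3    10,150.00     7,341.9339    22,025.8017      88,103.2067
  Σ                  7,597.4545    22,402.1929      89,097.7305
P = 7,597.4545; D_Mac = 2.94864 yrs; D_mod = 2.64690 yrs; C = 9.44992.
Duration effect: -2.64690 × (-0.0285) = +0.075437
Convexity effect: 0.5 × 9.44992 × (-0.0285)² = +0.0038378
ΔP/P ≈ +0.075437 + 0.0038378 = +0.079274 = +7.9274%.

+7.93%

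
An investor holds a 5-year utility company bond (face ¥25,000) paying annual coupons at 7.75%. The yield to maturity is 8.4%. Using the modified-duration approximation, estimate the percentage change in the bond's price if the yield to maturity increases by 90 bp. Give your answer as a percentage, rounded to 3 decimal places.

-3.587%

Periodic yield y = 0.084. Modified duration first:
  t   CF        PV=CF/(1+0.084)^t    t·PV
  1     1,937.50     1,787.3616     1,787.3616
  2     1,937.50     1,648.8576     3,297.7152
  3     1,937.50     1,521.0863     4,563.2590
  4     1,937.50     1,403.2162     5,612.8647
  5    26,937.50    17,997.4459    89,987.2294
  Σ                 24,357.9676   105,248.4299
P = 24,357.9676; D_Mac = 4.32090 yrs; D_mod = 4.32090/(1+0.084) = 3.98607 yrs.
ΔP/P ≈ -D_mod · Δy = -3.98607 × (+0.009) = -0.035875 = -3.5875%.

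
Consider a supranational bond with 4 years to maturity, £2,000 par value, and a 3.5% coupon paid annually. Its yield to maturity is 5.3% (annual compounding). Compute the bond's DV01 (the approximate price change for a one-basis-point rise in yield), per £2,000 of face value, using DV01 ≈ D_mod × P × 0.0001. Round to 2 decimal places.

£0.67

Periodic yield y = 0.053.
  t   CF        PV=CF/(1+0.053)^t    t·PV
  1        70.00        66.4767        66.4767
  2        70.00        63.1308       126.2616
  3        70.00        59.9533       179.8598
  4     2,070.00     1,683.6696     6,734.6782
  Σ                  1,873.2304     7,107.2764
P = 1,873.2304; D_Mac = 3.79413 yrs; D_mod = 3.60316 yrs.
DV01 ≈ 3.60316 × 1,873.2304 × 0.0001 = 0.674955.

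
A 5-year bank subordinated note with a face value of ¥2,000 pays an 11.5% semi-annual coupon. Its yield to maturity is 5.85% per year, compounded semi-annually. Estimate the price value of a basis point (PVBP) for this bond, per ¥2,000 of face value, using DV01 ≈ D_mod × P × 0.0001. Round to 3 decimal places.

¥0.980

Periodic yield y = 0.02925.
  t   CF        PV=CF/(1+0.02925)^t    t·PV
  1       115.00       111.7318       111.7318
  2       115.00       108.5566       217.1131
  3       115.00       105.4715       316.4146
  4       115.00       102.4742       409.8966
  5       115.00        99.5620       497.8098
  6       115.00        96.7325       580.3952
  7       115.00        93.9835       657.8846
  8       115.00        91.3126       730.5010
  9       115.00        88.7176       798.4587
  10    2,115.00     1,585.2641    15,852.6406
  Σ                  2,483.8064    20,172.8462
P = 2,483.8064; D_Mac = 8.12175 half-year periods = 4.06087 yrs; D_mod = 3.94547 yrs.
DV01 ≈ 3.94547 × 2,483.8064 × 0.0001 = 0.979978.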